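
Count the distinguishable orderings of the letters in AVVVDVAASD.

Letters (A:3, D:2, S:1, V:4). Total letters: 10.
Permutations = 10!/(4! x 3! x 2!).

Final answer: 12600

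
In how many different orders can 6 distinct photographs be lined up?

The number of ways to arrange 6 distinct objects is 6!.

Final answer: 6! = 720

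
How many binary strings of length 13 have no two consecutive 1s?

Classify by the final bit: ...0 gives a(n-1) strings, ...01 gives a(n-2) strings. Thus a(n) = a(n-1) + a(n-2) with a(1)=2, a(2)=3.
Building up term by term: a(1)=2, a(2)=3, a(3)=5, a(4)=8, a(5)=13, a(6)=21, a(7)=34, a(8)=55, a(9)=89, a(10)=144, a(11)=233, a(12)=377, a(13)=610.

Final answer: 610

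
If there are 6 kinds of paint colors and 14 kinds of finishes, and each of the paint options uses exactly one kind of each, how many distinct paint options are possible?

By the multiplication principle: 6 x 14.

Final answer: 84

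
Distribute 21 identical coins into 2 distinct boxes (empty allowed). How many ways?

Stars and bars: C(n+k-1, k-1) = C(22,1).

Final answer: C(22,1) = 22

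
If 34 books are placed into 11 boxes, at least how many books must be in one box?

By the pigeonhole principle: ceiling(34/11).

Final answer: 4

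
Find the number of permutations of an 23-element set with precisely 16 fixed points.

Choose which 16 elements are fixed: C(23,16) = 245157.
Derange the remaining 7 using D(j) = (j-1)(D(j-1) + D(j-2)), D(0)=1, D(1)=0: D(2)=1, D(3)=2, D(4)=9, D(5)=44, D(6)=265, D(7)=1854.
Total: 245157 x 1854.

Final answer: C(23,16) D(7) = 454521078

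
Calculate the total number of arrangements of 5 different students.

The number of ways to arrange 5 distinct objects is 5!.

Final answer: 5! = 120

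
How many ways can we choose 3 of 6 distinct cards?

C(6,3) = 6!/(3! x (6-3)!).

Final answer: C(6,3) = 20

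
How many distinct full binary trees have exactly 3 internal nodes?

This is counted by the nth Catalan number C_n. Here n = 3.
C_n = C(2n,n)/(n+1), so C_{3} = C(6,3)/4 = 20/4.

Final answer: C_{3} = 5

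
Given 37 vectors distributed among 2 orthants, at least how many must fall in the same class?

By pigeonhole with 37 objects and 2 categories: ceiling(37/2).

Final answer: 19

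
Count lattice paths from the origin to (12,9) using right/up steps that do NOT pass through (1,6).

Total paths to (12,9): C(21,9) = 293930.
Paths through (1,6): C(7,6) x C(14,3) = 2548.
Avoiding (1,6): 293930 - 2548.

Final answer: 291382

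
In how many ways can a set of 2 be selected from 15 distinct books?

C(15,2) = 15!/(2! x (15-2)!).

Final answer: C(15,2) = 105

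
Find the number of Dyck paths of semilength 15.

Total monotonic paths to (15,15): C(30,15) = 155117520.
By the reflection principle, paths that go above the diagonal number C(30,16) = 145422675.
Valid Dyck paths: 155117520 - 145422675.
(Equivalently, C_{15} = C(30,15)/16 = 155117520/16.)

Final answer: C_{15} = 9694845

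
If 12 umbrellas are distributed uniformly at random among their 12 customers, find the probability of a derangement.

D(n) = (n-1)(D(n-1) + D(n-2)), D(0)=1, D(1)=0.
Building up: D(2)=1, D(3)=2, D(4)=9, D(5)=44, D(6)=265, D(7)=1854, D(8)=14833, D(9)=133496, D(10)=1334961, D(11)=14684570, D(12)=176214841.
Total arrangements: 12! = 479001600.
Probability = D(12)/12! = 16019531/43545600.

Final answer: D(12)/12! = 176214841/479001600 = 0.367879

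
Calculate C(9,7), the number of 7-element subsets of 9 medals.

C(9,7) = 9!/(7! x (9-7)!).

Final answer: C(9,7) = 36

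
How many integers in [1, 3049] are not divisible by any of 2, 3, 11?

|div by 2|=1524, |div by 3|=1016, |div by 11|=277.
|div by 2&3|=508, |div by 2&11|=138, |div by 3&11|=92, |div by all|=46.
By inclusion-exclusion, divisible by at least one: 1524+1016+277-508-138-92+46 = 2125.
Not divisible by any: 3049 - 2125.

Final answer: 924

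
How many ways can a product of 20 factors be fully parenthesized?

This is counted by the nth Catalan number C_n. Here n = 20 - 1 = 19.
C_n = C(2n,n)/(n+1), so C_{19} = C(38,19)/20 = 35345263800/20.

Final answer: C_{19} = 1767263190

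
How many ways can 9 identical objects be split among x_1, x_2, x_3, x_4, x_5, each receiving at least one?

Substitute x'_i = x_i - 1 (so x'_i >= 0). Then sum x'_i = 9 - 5 = 4.
Stars and bars: C(4+5-1, 5-1) = C(8,4).

Final answer: C(8,4) = 70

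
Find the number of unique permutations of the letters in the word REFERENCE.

Letters (C:1, E:4, F:1, N:1, R:2). Total letters: 9.
Permutations = 9!/(4! x 2!).

Final answer: 7560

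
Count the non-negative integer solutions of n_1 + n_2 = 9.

Stars and bars with 9 stars and 1 bars:
C(9+2-1, 2-1) = C(10,1).

Final answer: C(10,1) = 10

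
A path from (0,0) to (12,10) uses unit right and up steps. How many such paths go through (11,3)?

Paths (0,0)->(11,3): C(14,3) = 364.
Paths (11,3)->(12,10): C(8,7) = 8.
By multiplication principle: 364 x 8.

Final answer: 2912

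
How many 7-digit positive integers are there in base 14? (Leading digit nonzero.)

In base 14, the leading digit has 13 choices (1..13); each of the remaining 6 digits has 14 choices.
Total: 13 x 14^6.

Final answer: 97883968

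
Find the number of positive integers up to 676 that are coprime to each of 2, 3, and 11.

|div by 2|=338, |div by 3|=225, |div by 11|=61.
|div by 2&3|=112, |div by 2&11|=30, |div by 3&11|=20, |div by all|=10.
By inclusion-exclusion, divisible by at least one: 338+225+61-112-30-20+10 = 472.
Not divisible by any: 676 - 472.

Final answer: 204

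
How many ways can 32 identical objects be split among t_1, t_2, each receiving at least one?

Substitute t'_i = t_i - 1 (so t'_i >= 0). Then sum t'_i = 32 - 2 = 30.
Stars and bars: C(30+2-1, 2-1) = C(31,1).

Final answer: C(31,1) = 31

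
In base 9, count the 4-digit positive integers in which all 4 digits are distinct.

First digit: 8 (nonzero). Second: 8 (not first). Third: 7, etc.
Total: 8 x 8 x 7 x 6.

Final answer: 2688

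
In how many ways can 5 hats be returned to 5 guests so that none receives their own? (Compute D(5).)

D(n) = (n-1)(D(n-1) + D(n-2)), D(0)=1, D(1)=0.
D(2) = 1 x (0 + 1) = 1
D(3) = 2 x (1 + 0) = 2
D(4) = 3 x (2 + 1) = 9
D(5) = 4 x (D(4) + D(3)) = 4 x (9 + 2)

Final answer: D(5) = 44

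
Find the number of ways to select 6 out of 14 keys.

C(14,6) = 14!/(6! x 8!).

Final answer: \binom{14}{6} = 3003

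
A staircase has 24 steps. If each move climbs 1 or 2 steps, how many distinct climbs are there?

Let f(n) be the number of climbs. Removing the last move (1 or 2 steps) gives f(n) = f(n-1) + f(n-2); base cases f(1)=1, f(2)=2.
Building up term by term: f(1)=1, f(2)=2, f(3)=3, f(4)=5, f(5)=8, f(6)=13, f(7)=21, f(8)=34, f(9)=55, f(10)=89, f(11)=144, f(12)=233, f(13)=377, f(14)=610, f(15)=987, f(16)=1597, f(17)=2584, f(18)=4181, f(19)=6765, f(20)=10946, f(21)=17711, f(22)=28657, f(23)=46368, f(24)=75025.

Final answer: 75025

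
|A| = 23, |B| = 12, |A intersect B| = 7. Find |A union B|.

|A union B| = |A| + |B| - |A intersect B| = 23 + 12 - 7.

Final answer: 28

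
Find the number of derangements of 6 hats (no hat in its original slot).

Derangements satisfy D(n) = (n-1)(D(n-1) + D(n-2)), starting from D(0)=1, D(1)=0.
D(2) = 1 x (0 + 1) = 1
D(3) = 2 x (1 + 0) = 2
D(4) = 3 x (2 + 1) = 9
D(5) = 4 x (9 + 2) = 44
D(6) = 5 x (D(5) + D(4)) = 5 x (44 + 9)

Final answer: D(6) = 265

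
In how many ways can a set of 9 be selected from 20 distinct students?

C(20,9) = 20!/(9! x 11!).

Final answer: \binom{20}{9} = 167960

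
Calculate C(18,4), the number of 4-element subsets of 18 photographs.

C(18,4) = 18!/(4! x 14!).

Final answer: \binom{18}{4} = 3060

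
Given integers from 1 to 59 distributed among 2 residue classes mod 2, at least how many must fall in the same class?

By pigeonhole with 59 objects and 2 categories: ceiling(59/2).

Final answer: 30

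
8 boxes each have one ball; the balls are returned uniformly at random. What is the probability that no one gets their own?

Derangements satisfy D(n) = (n-1)(D(n-1) + D(n-2)), starting from D(0)=1, D(1)=0.
Building up: D(2)=1, D(3)=2, D(4)=9, D(5)=44, D(6)=265, D(7)=1854, D(8)=14833.
Total arrangements: 8! = 40320.
Probability = D(8)/8! = 2119/5760.

Final answer: D(8)/8! = 14833/40320 = 0.367882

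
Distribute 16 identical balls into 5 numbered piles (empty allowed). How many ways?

Stars and bars: C(n+k-1, k-1) = C(20,4).

Final answer: C(20,4) = 4845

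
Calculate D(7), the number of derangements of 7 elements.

Derangements satisfy D(n) = (n-1)(D(n-1) + D(n-2)), starting from D(0)=1, D(1)=0.
Building up: D(2)=1, D(3)=2, D(4)=9, D(5)=44, D(6)=265.
D(7) = 6 x (D(6) + D(5)) = 6 x (265 + 44).

Final answer: D(7) = 1854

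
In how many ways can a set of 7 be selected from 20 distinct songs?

C(20,7) = 20!/(7! x (20-7)!).

Final answer: C(20,7) = 77520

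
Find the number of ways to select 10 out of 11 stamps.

C(11,10) = 11!/(10! x 1!).

Final answer: \binom{11}{10} = 11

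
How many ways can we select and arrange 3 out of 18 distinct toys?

P(18,3) = 18!/(18-3)! = 18!/15!.

Final answer: P(18,3) = 4896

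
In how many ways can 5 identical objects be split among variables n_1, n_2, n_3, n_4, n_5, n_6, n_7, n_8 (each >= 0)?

Stars and bars with 5 stars and 7 bars:
C(5+8-1, 8-1) = C(12,7).

Final answer: C(12,7) = 792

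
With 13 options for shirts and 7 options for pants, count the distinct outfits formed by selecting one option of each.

By the multiplication principle: 13 x 7.

Final answer: 91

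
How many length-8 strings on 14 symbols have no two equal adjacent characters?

Let g(n) count such strings. g(1) = 14, and each valid string of length n-1 extends in 13 ways (any symbol but the last), so g(n) = 13 g(n-1).
Total: g(8) = 14 x 13^7.

Final answer: 14 x 13^{7} = 878479238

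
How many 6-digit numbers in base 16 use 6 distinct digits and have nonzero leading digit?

First digit: 15 (nonzero). Second: 15 (not first). Third: 14, etc.
Total: 15 x 15 x 14 x 13 x 12 x 11.

Final answer: 5405400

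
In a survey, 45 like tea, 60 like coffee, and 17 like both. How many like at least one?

|A union B| = |A| + |B| - |A intersect B| = 45 + 60 - 17.

Final answer: 88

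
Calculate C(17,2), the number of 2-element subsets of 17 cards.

C(17,2) = 17!/(2! x (17-2)!).

Final answer: C(17,2) = 136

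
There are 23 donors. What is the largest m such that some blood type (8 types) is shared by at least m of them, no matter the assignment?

There are 8 possible values for blood type (8 types). With 23 donors and 8 categories, by pigeonhole: ceiling(23/8).

Final answer: 3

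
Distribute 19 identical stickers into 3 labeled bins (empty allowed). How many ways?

Stars and bars: C(n+k-1, k-1) = C(21,2).

Final answer: C(21,2) = 210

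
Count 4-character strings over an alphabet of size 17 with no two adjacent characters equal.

First character: 17 choices. Each subsequent: 16 choices (must differ from the previous one).
Total: 17 x 16^3.

Final answer: 17 x 16^{3} = 69632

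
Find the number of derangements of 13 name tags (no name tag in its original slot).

D(n) = (n-1)(D(n-1) + D(n-2)), D(0)=1, D(1)=0.
D(2) = 1 x (0 + 1) = 1
D(3) = 2 x (1 + 0) = 2
D(4) = 3 x (2 + 1) = 9
D(5) = 4 x (9 + 2) = 44
D(6) = 5 x (44 + 9) = 265
D(7) = 6 x (265 + 44) = 1854
D(8) = 7 x (1854 + 265) = 14833
D(9) = 8 x (14833 + 1854) = 133496
D(10) = 9 x (133496 + 14833) = 1334961
D(11) = 10 x (1334961 + 133496) = 14684570
D(12) = 11 x (14684570 + 1334961) = 176214841
D(13) = 12 x (D(12) + D(11)) = 12 x (176214841 + 14684570)

Final answer: D(13) = 2290792932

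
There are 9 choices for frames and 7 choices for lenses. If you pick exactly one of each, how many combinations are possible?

By the multiplication principle: 9 x 7.

Final answer: 63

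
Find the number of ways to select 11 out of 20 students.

C(20,11) = 20!/(11! x 9!).

Final answer: \binom{20}{11} = 167960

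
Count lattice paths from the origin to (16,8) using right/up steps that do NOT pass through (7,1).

Total paths to (16,8): C(24,8) = 735471.
Paths through (7,1): C(8,1) x C(16,7) = 91520.
Avoiding (7,1): 735471 - 91520.

Final answer: 643951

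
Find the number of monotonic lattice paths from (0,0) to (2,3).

Each path has 2 right steps and 3 up steps in some order (5 steps total).
Choose which 3 of the 5 steps are up: C(5,3).

Final answer: C(5,3) = 10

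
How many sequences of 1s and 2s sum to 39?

Let f(n) count the ways. The last step is size 1 or 2, so f(n) = f(n-1) + f(n-2) with f(1)=1, f(2)=2.
Computing successive values: f(1)=1, f(2)=2, f(3)=3, f(4)=5, f(5)=8, f(6)=13, f(7)=21, f(8)=34, f(9)=55, f(10)=89, f(11)=144, f(12)=233, f(13)=377, f(14)=610, f(15)=987, f(16)=1597, f(17)=2584, f(18)=4181, f(19)=6765, f(20)=10946, f(21)=17711, f(22)=28657, f(23)=46368, f(24)=75025, f(25)=121393, f(26)=196418, f(27)=317811, f(28)=514229, f(29)=832040, f(30)=1346269, f(31)=2178309, f(32)=3524578, f(33)=5702887, f(34)=9227465, f(35)=14930352, f(36)=24157817, f(37)=39088169, f(38)=63245986, f(39)=102334155.

Final answer: 102334155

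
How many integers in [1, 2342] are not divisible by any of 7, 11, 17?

|div by 7|=334, |div by 11|=212, |div by 17|=137.
|div by 7&11|=30, |div by 7&17|=19, |div by 11&17|=12, |div by all|=1.
By inclusion-exclusion, divisible by at least one: 334+212+137-30-19-12+1 = 623.
Not divisible by any: 2342 - 623.

Final answer: 1719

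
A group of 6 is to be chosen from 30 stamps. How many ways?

C(30,6) = 30!/(6! x 24!).

Final answer: \binom{30}{6} = 593775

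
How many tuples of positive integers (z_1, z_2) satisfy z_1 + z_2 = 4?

Substitute z'_i = z_i - 1 (so z'_i >= 0). Then sum z'_i = 4 - 2 = 2.
Stars and bars: C(2+2-1, 2-1) = C(3,1).

Final answer: C(3,1) = 3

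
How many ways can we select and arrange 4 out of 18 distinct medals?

P(18,4) = 18!/(18-4)! = 18!/14!.

Final answer: P(18,4) = 73440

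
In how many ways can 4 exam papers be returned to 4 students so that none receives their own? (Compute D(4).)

Derangements satisfy D(n) = (n-1)(D(n-1) + D(n-2)), starting from D(0)=1, D(1)=0.
D(2) = 1 x (0 + 1) = 1
D(3) = 2 x (1 + 0) = 2
D(4) = 3 x (D(3) + D(2)) = 3 x (2 + 1)

Final answer: D(4) = 9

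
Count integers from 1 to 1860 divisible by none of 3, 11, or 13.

|div by 3|=620, |div by 11|=169, |div by 13|=143.
|div by 3&11|=56, |div by 3&13|=47, |div by 11&13|=13, |div by all|=4.
By inclusion-exclusion, divisible by at least one: 620+169+143-56-47-13+4 = 820.
Not divisible by any: 1860 - 820.

Final answer: 1040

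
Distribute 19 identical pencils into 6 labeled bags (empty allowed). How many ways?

Stars and bars: C(n+k-1, k-1) = C(24,5).

Final answer: C(24,5) = 42504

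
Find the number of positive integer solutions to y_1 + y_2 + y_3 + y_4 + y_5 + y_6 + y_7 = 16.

Substitute y'_i = y_i - 1 (so y'_i >= 0). Then sum y'_i = 16 - 7 = 9.
Stars and bars: C(9+7-1, 7-1) = C(15,6).

Final answer: C(15,6) = 5005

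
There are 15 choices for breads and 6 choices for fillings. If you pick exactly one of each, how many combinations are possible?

By the multiplication principle: 15 x 6.

Final answer: 90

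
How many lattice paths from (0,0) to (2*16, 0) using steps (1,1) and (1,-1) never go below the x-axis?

Total monotonic paths to (16,16): C(32,16) = 601080390.
Reflecting each bad path at its first crossing gives a bijection with paths to (15,17): C(32,17) = 565722720.
Valid Dyck paths: 601080390 - 565722720.
(Equivalently, C_{16} = C(32,16)/17 = 601080390/17.)

Final answer: C_{16} = 35357670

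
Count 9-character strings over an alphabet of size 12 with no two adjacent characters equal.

First character: 12 choices. Each subsequent: 11 choices (must differ from the previous one).
Total: 12 x 11^8.

Final answer: 12 x 11^{8} = 2572306572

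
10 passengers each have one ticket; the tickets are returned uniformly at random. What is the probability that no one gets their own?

Use the recurrence D(n) = (n-1)(D(n-1) + D(n-2)) with D(0)=1, D(1)=0.
Building up: D(2)=1, D(3)=2, D(4)=9, D(5)=44, D(6)=265, D(7)=1854, D(8)=14833, D(9)=133496, D(10)=1334961.
Total arrangements: 10! = 3628800.
Probability = D(10)/10! = 16481/44800.

Final answer: D(10)/10! = 1334961/3628800 = 0.367879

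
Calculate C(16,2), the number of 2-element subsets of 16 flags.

C(16,2) = 16!/(2! x (16-2)!).

Final answer: C(16,2) = 120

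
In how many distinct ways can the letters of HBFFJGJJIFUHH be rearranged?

Letters (B:1, F:3, G:1, H:3, I:1, J:3, U:1). Total letters: 13.
Permutations = 13!/(3! x 3! x 3!).

Final answer: 28828800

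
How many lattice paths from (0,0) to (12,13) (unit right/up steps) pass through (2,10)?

Paths (0,0)->(2,10): C(12,10) = 66.
Paths (2,10)->(12,13): C(13,3) = 286.
By multiplication principle: 66 x 286.

Final answer: 18876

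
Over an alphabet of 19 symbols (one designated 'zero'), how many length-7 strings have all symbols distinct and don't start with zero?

First digit: 18 (nonzero). Second: 18 (not first). Third: 17, etc.
Total: 18 x 18 x 17 x 16 x 15 x 14 x 13.

Final answer: 240589440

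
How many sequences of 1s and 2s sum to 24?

Let f(n) count the ways. The last step is size 1 or 2, so f(n) = f(n-1) + f(n-2) with f(1)=1, f(2)=2.
Iterating the recurrence: f(1)=1, f(2)=2, f(3)=3, f(4)=5, f(5)=8, f(6)=13, f(7)=21, f(8)=34, f(9)=55, f(10)=89, f(11)=144, f(12)=233, f(13)=377, f(14)=610, f(15)=987, f(16)=1597, f(17)=2584, f(18)=4181, f(19)=6765, f(20)=10946, f(21)=17711, f(22)=28657, f(23)=46368, f(24)=75025.

Final answer: 75025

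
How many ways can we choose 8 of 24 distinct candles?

C(24,8) = 24!/(8! x (24-8)!).

Final answer: C(24,8) = 735471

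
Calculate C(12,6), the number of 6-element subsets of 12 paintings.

C(12,6) = 12!/(6! x (12-6)!).

Final answer: C(12,6) = 924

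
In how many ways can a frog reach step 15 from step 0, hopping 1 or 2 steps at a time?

Let f(n) count the ways. The last step is size 1 or 2, so f(n) = f(n-1) + f(n-2) with f(1)=1, f(2)=2.
Computing successive values: f(1)=1, f(2)=2, f(3)=3, f(4)=5, f(5)=8, f(6)=13, f(7)=21, f(8)=34, f(9)=55, f(10)=89, f(11)=144, f(12)=233, f(13)=377, f(14)=610, f(15)=987.

Final answer: 987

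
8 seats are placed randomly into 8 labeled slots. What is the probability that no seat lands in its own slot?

Derangements satisfy D(n) = (n-1)(D(n-1) + D(n-2)), starting from D(0)=1, D(1)=0.
Building up: D(2)=1, D(3)=2, D(4)=9, D(5)=44, D(6)=265, D(7)=1854, D(8)=14833.
Total arrangements: 8! = 40320.
Probability = D(8)/8! = 2119/5760.

Final answer: D(8)/8! = 14833/40320 = 0.367882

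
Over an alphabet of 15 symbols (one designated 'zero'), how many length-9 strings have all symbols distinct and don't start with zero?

The leading digit has 14 choices (anything but zero); the next has 14 (anything but the first), then 13, and so on, one fewer each time.
Total: 14 x 14 x 13 x 12 x 11 x 10 x 9 x 8 x 7.

Final answer: 1695133440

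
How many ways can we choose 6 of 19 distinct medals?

C(19,6) = 19!/(6! x (19-6)!).

Final answer: C(19,6) = 27132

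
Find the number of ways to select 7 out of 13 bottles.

C(13,7) = 13!/(7! x (13-7)!).

Final answer: C(13,7) = 1716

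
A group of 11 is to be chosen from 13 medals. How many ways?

C(13,11) = 13!/(11! x 2!).

Final answer: \binom{13}{11} = 78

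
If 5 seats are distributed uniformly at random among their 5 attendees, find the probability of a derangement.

D(n) = (n-1)(D(n-1) + D(n-2)), D(0)=1, D(1)=0.
Building up: D(2)=1, D(3)=2, D(4)=9, D(5)=44.
Total arrangements: 5! = 120.
Probability = D(5)/5! = 11/30.

Final answer: D(5)/5! = 44/120 = 0.366667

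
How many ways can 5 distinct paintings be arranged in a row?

The number of ways to arrange 5 distinct objects is 5!.

Final answer: 5! = 120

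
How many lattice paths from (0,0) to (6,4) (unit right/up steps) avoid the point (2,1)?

Total paths to (6,4): C(10,4) = 210.
Paths through (2,1): C(3,1) x C(7,3) = 105.
Avoiding (2,1): 210 - 105.

Final answer: 105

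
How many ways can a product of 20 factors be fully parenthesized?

This is a standard Catalan-number count: the answer is C_n. Here n = 20 - 1 = 19.
Using C_0 = 1 and C_(k+1) = C_k x 2(2k+1)/(k+2), build up term by term: C_1=1, C_2=2, C_3=5, C_4=14, C_5=42, C_6=132, C_7=429, C_8=1430, C_9=4862, C_10=16796, C_11=58786, C_12=208012, C_13=742900, C_14=2674440, C_15=9694845, C_16=35357670, C_17=129644790, C_18=477638700, C_19=1767263190.

Final answer: C_{19} = 1767263190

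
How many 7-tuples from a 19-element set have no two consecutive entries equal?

First character: 19 choices. Each subsequent: 18 choices (must differ from the previous one).
Total: 19 x 18^6.

Final answer: 19 x 18^{6} = 646232256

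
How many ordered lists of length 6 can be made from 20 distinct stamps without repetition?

P(20,6) = 20!/(20-6)! = 20!/14!.

Final answer: P(20,6) = 27907200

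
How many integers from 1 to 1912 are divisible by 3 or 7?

Multiples of 3: 637. Multiples of 7: 273. Of both (lcm=21): 91.
By inclusion-exclusion: 637 + 273 - 91.

Final answer: 819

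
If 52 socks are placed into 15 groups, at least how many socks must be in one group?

By the pigeonhole principle: ceiling(52/15).

Final answer: 4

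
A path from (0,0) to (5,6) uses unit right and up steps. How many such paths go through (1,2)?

Paths (0,0)->(1,2): C(3,2) = 3.
Paths (1,2)->(5,6): C(8,4) = 70.
By multiplication principle: 3 x 70.

Final answer: 210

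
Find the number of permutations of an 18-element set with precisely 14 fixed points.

Choose which 14 elements are fixed: C(18,14) = 3060.
Derange the remaining 4 using D(j) = (j-1)(D(j-1) + D(j-2)), D(0)=1, D(1)=0: D(2)=1, D(3)=2, D(4)=9.
Total: 3060 x 9.

Final answer: C(18,14) D(4) = 27540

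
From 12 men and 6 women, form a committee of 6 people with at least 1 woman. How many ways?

Sum over valid woman counts:
C(6,1)C(12,5) = 4752
C(6,2)C(12,4) = 7425
C(6,3)C(12,3) = 4400
C(6,4)C(12,2) = 990
C(6,5)C(12,1) = 72
C(6,6)C(12,0) = 1
Total: 4752 + 7425 + 4400 + 990 + 72 + 1.

Final answer: 17640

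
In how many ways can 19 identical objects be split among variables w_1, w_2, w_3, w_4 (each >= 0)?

Stars and bars with 19 stars and 3 bars:
C(19+4-1, 4-1) = C(22,3).

Final answer: C(22,3) = 1540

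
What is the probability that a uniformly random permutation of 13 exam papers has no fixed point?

Use the recurrence D(n) = (n-1)(D(n-1) + D(n-2)) with D(0)=1, D(1)=0.
Building up: D(2)=1, D(3)=2, D(4)=9, D(5)=44, D(6)=265, D(7)=1854, D(8)=14833, D(9)=133496, D(10)=1334961, D(11)=14684570, D(12)=176214841, D(13)=2290792932.
Total arrangements: 13! = 6227020800.
Probability = D(13)/13! = 63633137/172972800.

Final answer: D(13)/13! = 2290792932/6227020800 = 0.367879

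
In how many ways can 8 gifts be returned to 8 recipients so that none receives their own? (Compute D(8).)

D(n) = (n-1)(D(n-1) + D(n-2)), D(0)=1, D(1)=0.
D(2) = 1 x (0 + 1) = 1
D(3) = 2 x (1 + 0) = 2
D(4) = 3 x (2 + 1) = 9
D(5) = 4 x (9 + 2) = 44
D(6) = 5 x (44 + 9) = 265
D(7) = 6 x (265 + 44) = 1854
D(8) = 7 x (D(7) + D(6)) = 7 x (1854 + 265)

Final answer: D(8) = 14833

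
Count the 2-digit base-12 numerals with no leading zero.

In base 12, the leading digit has 11 choices (1..11); each of the remaining 1 digits has 12 choices.
Total: 11 x 12^1.

Final answer: 132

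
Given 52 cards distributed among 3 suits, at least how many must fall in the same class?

By pigeonhole with 52 objects and 3 categories: ceiling(52/3).

Final answer: 18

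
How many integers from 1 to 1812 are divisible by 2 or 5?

Multiples of 2: 906. Multiples of 5: 362. Of both (lcm=10): 181.
By inclusion-exclusion: 906 + 362 - 181.

Final answer: 1087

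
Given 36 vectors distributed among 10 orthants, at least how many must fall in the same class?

By pigeonhole with 36 objects and 10 categories: ceiling(36/10).

Final answer: 4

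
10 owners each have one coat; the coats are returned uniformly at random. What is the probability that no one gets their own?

Derangements satisfy D(n) = (n-1)(D(n-1) + D(n-2)), starting from D(0)=1, D(1)=0.
Building up: D(2)=1, D(3)=2, D(4)=9, D(5)=44, D(6)=265, D(7)=1854, D(8)=14833, D(9)=133496, D(10)=1334961.
Total arrangements: 10! = 3628800.
Probability = D(10)/10! = 16481/44800.

Final answer: D(10)/10! = 1334961/3628800 = 0.367879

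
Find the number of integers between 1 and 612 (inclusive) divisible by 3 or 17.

Multiples of 3: 204. Multiples of 17: 36. Of both (lcm=51): 12.
By inclusion-exclusion: 204 + 36 - 12.

Final answer: 228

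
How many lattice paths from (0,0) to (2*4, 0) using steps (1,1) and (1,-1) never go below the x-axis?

Total monotonic paths to (4,4): C(8,4) = 70.
Paths that cross above y=x (reflection bijection): C(8,5) = 56.
Valid Dyck paths: 70 - 56.
(Equivalently, C_{4} = C(8,4)/5 = 70/5.)

Final answer: C_{4} = 14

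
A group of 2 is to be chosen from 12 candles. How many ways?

C(12,2) = 12!/(2! x (12-2)!).

Final answer: C(12,2) = 66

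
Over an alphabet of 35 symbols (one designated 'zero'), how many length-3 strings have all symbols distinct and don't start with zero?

First digit: 34 (nonzero). Second: 34 (not first). Third: 33, etc.
Total: 34 x 34 x 33.

Final answer: 38148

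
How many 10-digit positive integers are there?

The leading digit cannot be 0 (9 options); the other 9 digits can be anything (10 options each).
Total: 9 x 10^9.

Final answer: 9000000000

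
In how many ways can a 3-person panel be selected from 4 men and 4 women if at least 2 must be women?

Sum over valid woman counts:
C(4,2)C(4,1) = 24
C(4,3)C(4,0) = 4
Total: 24 + 4.

Final answer: 28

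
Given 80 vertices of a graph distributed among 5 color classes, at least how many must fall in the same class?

By pigeonhole with 80 objects and 5 categories: ceiling(80/5).

Final answer: 16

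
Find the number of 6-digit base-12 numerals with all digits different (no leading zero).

The leading digit has 11 choices (anything but zero); the next has 11 (anything but the first), then 10, and so on, one fewer each time.
Total: 11 x 11 x 10 x 9 x 8 x 7.

Final answer: 609840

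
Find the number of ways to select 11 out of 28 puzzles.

C(28,11) = 28!/(11! x 17!).

Final answer: \binom{28}{11} = 21474180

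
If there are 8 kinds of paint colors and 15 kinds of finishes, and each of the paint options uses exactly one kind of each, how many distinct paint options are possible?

By the multiplication principle: 8 x 15.

Final answer: 120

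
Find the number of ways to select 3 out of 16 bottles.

C(16,3) = 16!/(3! x 13!).

Final answer: \binom{16}{3} = 560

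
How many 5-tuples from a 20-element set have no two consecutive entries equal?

First character: 20 choices. Each subsequent: 19 choices (must differ from the previous one).
Total: 20 x 19^4.

Final answer: 20 x 19^{4} = 2606420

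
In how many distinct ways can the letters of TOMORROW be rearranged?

Letters (M:1, O:3, R:2, T:1, W:1). Total letters: 8.
Permutations = 8!/(3! x 2!).

Final answer: 3360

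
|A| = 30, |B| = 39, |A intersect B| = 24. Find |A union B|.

|A union B| = |A| + |B| - |A intersect B| = 30 + 39 - 24.

Final answer: 45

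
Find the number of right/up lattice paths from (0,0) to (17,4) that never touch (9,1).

Total paths to (17,4): C(21,4) = 5985.
Paths through (9,1): C(10,1) x C(11,3) = 1650.
Avoiding (9,1): 5985 - 1650.

Final answer: 4335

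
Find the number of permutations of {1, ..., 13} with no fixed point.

D(n) = (n-1)(D(n-1) + D(n-2)), D(0)=1, D(1)=0.
D(2) = 1 x (0 + 1) = 1
D(3) = 2 x (1 + 0) = 2
D(4) = 3 x (2 + 1) = 9
D(5) = 4 x (9 + 2) = 44
D(6) = 5 x (44 + 9) = 265
D(7) = 6 x (265 + 44) = 1854
D(8) = 7 x (1854 + 265) = 14833
D(9) = 8 x (14833 + 1854) = 133496
D(10) = 9 x (133496 + 14833) = 1334961
D(11) = 10 x (1334961 + 133496) = 14684570
D(12) = 11 x (14684570 + 1334961) = 176214841
D(13) = 12 x (D(12) + D(11)) = 12 x (176214841 + 14684570)

Final answer: D(13) = 2290792932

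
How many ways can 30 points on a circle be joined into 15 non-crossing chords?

This is a standard Catalan-number count: the answer is C_n. Here n = 30/2 = 15.
C_n = C(2n,n) - C(2n,n+1), so C_{15} = C(30,15) - C(30,16) = 155117520 - 145422675.

Final answer: C_{15} = 9694845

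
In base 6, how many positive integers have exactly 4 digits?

These are the integers in [6^3, 6^4), so the count is 6^4 - 6^3 = 5 x 6^3.

Final answer: 1080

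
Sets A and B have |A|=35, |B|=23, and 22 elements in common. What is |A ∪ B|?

|A union B| = |A| + |B| - |A intersect B| = 35 + 23 - 22.

Final answer: 36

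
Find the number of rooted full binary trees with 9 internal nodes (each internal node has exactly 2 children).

This is a standard Catalan-number count: the answer is C_n. Here n = 9.
Using C_0 = 1 and C_(k+1) = C_k x 2(2k+1)/(k+2), build up term by term: C_1=1, C_2=2, C_3=5, C_4=14, C_5=42, C_6=132, C_7=429, C_8=1430, C_9=4862.

Final answer: C_{9} = 4862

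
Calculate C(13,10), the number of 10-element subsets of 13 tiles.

C(13,10) = 13!/(10! x 3!).

Final answer: \binom{13}{10} = 286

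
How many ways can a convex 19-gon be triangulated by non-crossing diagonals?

This is counted by the nth Catalan number C_n. Here n = 19 - 2 = 17.
C_n = C(2n,n)/(n+1), so C_{17} = C(34,17)/18 = 2333606220/18.

Final answer: C_{17} = 129644790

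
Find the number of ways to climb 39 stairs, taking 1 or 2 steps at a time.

Let f(n) count the ways. The last step is size 1 or 2, so f(n) = f(n-1) + f(n-2) with f(1)=1, f(2)=2.
Computing successive values: f(1)=1, f(2)=2, f(3)=3, f(4)=5, f(5)=8, f(6)=13, f(7)=21, f(8)=34, f(9)=55, f(10)=89, f(11)=144, f(12)=233, f(13)=377, f(14)=610, f(15)=987, f(16)=1597, f(17)=2584, f(18)=4181, f(19)=6765, f(20)=10946, f(21)=17711, f(22)=28657, f(23)=46368, f(24)=75025, f(25)=121393, f(26)=196418, f(27)=317811, f(28)=514229, f(29)=832040, f(30)=1346269, f(31)=2178309, f(32)=3524578, f(33)=5702887, f(34)=9227465, f(35)=14930352, f(36)=24157817, f(37)=39088169, f(38)=63245986, f(39)=102334155.

Final answer: 102334155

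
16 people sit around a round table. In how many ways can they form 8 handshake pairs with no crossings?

This is counted by the nth Catalan number C_n. Here n = 16/2 = 8.
C_n = C(2n,n) - C(2n,n+1), so C_{8} = C(16,8) - C(16,9) = 12870 - 11440.

Final answer: C_{8} = 1430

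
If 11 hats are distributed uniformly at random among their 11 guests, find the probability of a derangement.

D(n) = (n-1)(D(n-1) + D(n-2)), D(0)=1, D(1)=0.
Building up: D(2)=1, D(3)=2, D(4)=9, D(5)=44, D(6)=265, D(7)=1854, D(8)=14833, D(9)=133496, D(10)=1334961, D(11)=14684570.
Total arrangements: 11! = 39916800.
Probability = D(11)/11! = 1468457/3991680.

Final answer: D(11)/11! = 14684570/39916800 = 0.367879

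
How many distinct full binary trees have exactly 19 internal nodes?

This is a standard Catalan-number count: the answer is C_n. Here n = 19.
C_n = C(2n,n) - C(2n,n+1), so C_{19} = C(38,19) - C(38,20) = 35345263800 - 33578000610.

Final answer: C_{19} = 1767263190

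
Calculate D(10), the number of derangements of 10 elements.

Use the recurrence D(n) = (n-1)(D(n-1) + D(n-2)) with D(0)=1, D(1)=0.
D(2) = 1 x (0 + 1) = 1
D(3) = 2 x (1 + 0) = 2
D(4) = 3 x (2 + 1) = 9
D(5) = 4 x (9 + 2) = 44
D(6) = 5 x (44 + 9) = 265
D(7) = 6 x (265 + 44) = 1854
D(8) = 7 x (1854 + 265) = 14833
D(9) = 8 x (14833 + 1854) = 133496
D(10) = 9 x (D(9) + D(8)) = 9 x (133496 + 14833)

Final answer: D(10) = 1334961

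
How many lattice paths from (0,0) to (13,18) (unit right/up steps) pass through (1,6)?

Paths (0,0)->(1,6): C(7,6) = 7.
Paths (1,6)->(13,18): C(24,12) = 2704156.
By multiplication principle: 7 x 2704156.

Final answer: 18929092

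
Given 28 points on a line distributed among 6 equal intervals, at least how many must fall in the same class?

By pigeonhole with 28 objects and 6 categories: ceiling(28/6).

Final answer: 5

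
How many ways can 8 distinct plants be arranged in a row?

The number of ways to arrange 8 distinct objects is 8!.

Final answer: 8! = 40320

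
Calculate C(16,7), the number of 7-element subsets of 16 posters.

C(16,7) = 16!/(7! x (16-7)!).

Final answer: C(16,7) = 11440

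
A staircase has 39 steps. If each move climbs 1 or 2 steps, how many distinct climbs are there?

Condition on the final move: it is a 1-step (f(n-1) ways to get there) or a 2-step (f(n-2) ways), so f(n) = f(n-1) + f(n-2), with f(1)=1, f(2)=2.
Building up term by term: f(1)=1, f(2)=2, f(3)=3, f(4)=5, f(5)=8, f(6)=13, f(7)=21, f(8)=34, f(9)=55, f(10)=89, f(11)=144, f(12)=233, f(13)=377, f(14)=610, f(15)=987, f(16)=1597, f(17)=2584, f(18)=4181, f(19)=6765, f(20)=10946, f(21)=17711, f(22)=28657, f(23)=46368, f(24)=75025, f(25)=121393, f(26)=196418, f(27)=317811, f(28)=514229, f(29)=832040, f(30)=1346269, f(31)=2178309, f(32)=3524578, f(33)=5702887, f(34)=9227465, f(35)=14930352, f(36)=24157817, f(37)=39088169, f(38)=63245986, f(39)=102334155.

Final answer: 102334155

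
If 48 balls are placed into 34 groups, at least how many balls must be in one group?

By the pigeonhole principle: ceiling(48/34).

Final answer: 2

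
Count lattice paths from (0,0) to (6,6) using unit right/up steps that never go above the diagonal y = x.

Total monotonic paths to (6,6): C(12,6) = 924.
Reflecting each bad path at its first crossing gives a bijection with paths to (5,7): C(12,7) = 792.
Valid Dyck paths: 924 - 792.
(Equivalently, C_{6} = C(12,6)/7 = 924/7.)

Final answer: C_{6} = 132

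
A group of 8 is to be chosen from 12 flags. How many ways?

C(12,8) = 12!/(8! x (12-8)!).

Final answer: C(12,8) = 495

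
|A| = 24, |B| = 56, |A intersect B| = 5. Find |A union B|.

|A union B| = |A| + |B| - |A intersect B| = 24 + 56 - 5.

Final answer: 75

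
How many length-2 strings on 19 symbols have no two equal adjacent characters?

Let g(n) count such strings. g(1) = 19, and each valid string of length n-1 extends in 18 ways (any symbol but the last), so g(n) = 18 g(n-1).
Total: g(2) = 19 x 18^1.

Final answer: 19 x 18^{1} = 342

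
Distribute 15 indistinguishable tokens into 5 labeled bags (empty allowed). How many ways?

Stars and bars: C(n+k-1, k-1) = C(19,4).

Final answer: C(19,4) = 3876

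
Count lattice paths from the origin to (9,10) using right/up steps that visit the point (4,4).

Paths (0,0)->(4,4): C(8,4) = 70.
Paths (4,4)->(9,10): C(11,6) = 462.
By multiplication principle: 70 x 462.

Final answer: 32340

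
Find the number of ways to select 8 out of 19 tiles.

C(19,8) = 19!/(8! x (19-8)!).

Final answer: C(19,8) = 75582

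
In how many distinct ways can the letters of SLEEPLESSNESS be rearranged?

Letters (E:4, L:2, N:1, P:1, S:5). Total letters: 13.
Permutations = 13!/(5! x 4! x 2!).

Final answer: 1081080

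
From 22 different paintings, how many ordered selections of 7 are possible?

P(22,7) = 22!/(22-7)! = 22!/15!.

Final answer: P(22,7) = 859541760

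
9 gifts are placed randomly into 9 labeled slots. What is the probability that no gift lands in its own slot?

Use the recurrence D(n) = (n-1)(D(n-1) + D(n-2)) with D(0)=1, D(1)=0.
Building up: D(2)=1, D(3)=2, D(4)=9, D(5)=44, D(6)=265, D(7)=1854, D(8)=14833, D(9)=133496.
Total arrangements: 9! = 362880.
Probability = D(9)/9! = 16687/45360.

Final answer: D(9)/9! = 133496/362880 = 0.367879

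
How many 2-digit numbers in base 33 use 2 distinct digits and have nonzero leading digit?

First digit: 32 (nonzero). Second: 32 (not first). Third: 31, etc.
Total: 32 x 32.

Final answer: 1024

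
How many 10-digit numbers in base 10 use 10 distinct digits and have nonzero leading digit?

First digit: 9 (nonzero). Second: 9 (not first). Third: 8, etc.
Total: 9 x 9 x 8 x 7 x 6 x 5 x 4 x 3 x 2 x 1.

Final answer: 3265920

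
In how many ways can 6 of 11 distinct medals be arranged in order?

P(11,6) = 11!/(11-6)! = 11!/5!.

Final answer: P(11,6) = 332640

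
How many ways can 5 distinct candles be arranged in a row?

The number of ways to arrange 5 distinct objects is 5!.

Final answer: 5! = 120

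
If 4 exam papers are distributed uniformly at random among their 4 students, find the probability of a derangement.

D(n) = (n-1)(D(n-1) + D(n-2)), D(0)=1, D(1)=0.
Building up: D(2)=1, D(3)=2, D(4)=9.
Total arrangements: 4! = 24.
Probability = D(4)/4! = 3/8.

Final answer: D(4)/4! = 9/24 = 0.375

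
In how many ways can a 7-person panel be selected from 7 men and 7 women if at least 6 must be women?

Sum over valid woman counts:
C(7,6)C(7,1) = 49
C(7,7)C(7,0) = 1
Total: 49 + 1.

Final answer: 50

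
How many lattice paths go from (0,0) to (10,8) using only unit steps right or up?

Each path has 10 right steps and 8 up steps in some order (18 steps total).
Choose which 8 of the 18 steps are up: C(18,8).

Final answer: C(18,8) = 43758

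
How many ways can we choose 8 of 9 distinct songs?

C(9,8) = 9!/(8! x 1!).

Final answer: \binom{9}{8} = 9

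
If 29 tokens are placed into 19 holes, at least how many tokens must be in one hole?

By the pigeonhole principle: ceiling(29/19).

Final answer: 2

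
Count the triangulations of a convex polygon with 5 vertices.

The structures are counted by the Catalan number C_n. Here n = 5 - 2 = 3.
C_n = (2n)!/(n!(n+1)!), so C_{3} = 6!/(3! x 4!) = C(6,3)/4 = 20/4.

Final answer: C_{3} = 5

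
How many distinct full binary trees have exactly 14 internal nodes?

This is a standard Catalan-number count: the answer is C_n. Here n = 14.
C_n = C(2n,n) - C(2n,n+1), so C_{14} = C(28,14) - C(28,15) = 40116600 - 37442160.

Final answer: C_{14} = 2674440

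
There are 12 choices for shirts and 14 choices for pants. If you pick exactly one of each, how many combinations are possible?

By the multiplication principle: 12 x 14.

Final answer: 168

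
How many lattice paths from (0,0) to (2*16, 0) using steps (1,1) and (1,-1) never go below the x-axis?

Total monotonic paths to (16,16): C(32,16) = 601080390.
Reflecting each bad path at its first crossing gives a bijection with paths to (15,17): C(32,17) = 565722720.
Valid Dyck paths: 601080390 - 565722720.
(Equivalently, C_{16} = C(32,16)/17 = 601080390/17.)

Final answer: C_{16} = 35357670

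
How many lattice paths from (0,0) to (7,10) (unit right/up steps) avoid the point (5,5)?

Total paths to (7,10): C(17,10) = 19448.
Paths through (5,5): C(10,5) x C(7,5) = 5292.
Avoiding (5,5): 19448 - 5292.

Final answer: 14156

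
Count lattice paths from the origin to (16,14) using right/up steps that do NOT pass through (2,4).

Total paths to (16,14): C(30,14) = 145422675.
Paths through (2,4): C(6,4) x C(24,10) = 29418840.
Avoiding (2,4): 145422675 - 29418840.

Final answer: 116003835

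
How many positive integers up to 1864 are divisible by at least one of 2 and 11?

Multiples of 2: 932. Multiples of 11: 169. Of both (lcm=22): 84.
By inclusion-exclusion: 932 + 169 - 84.

Final answer: 1017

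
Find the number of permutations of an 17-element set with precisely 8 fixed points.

Choose which 8 elements are fixed: C(17,8) = 24310.
Derange the remaining 9 using D(j) = (j-1)(D(j-1) + D(j-2)), D(0)=1, D(1)=0: D(2)=1, D(3)=2, D(4)=9, D(5)=44, D(6)=265, D(7)=1854, D(8)=14833, D(9)=133496.
Total: 24310 x 133496.

Final answer: C(17,8) D(9) = 3245287760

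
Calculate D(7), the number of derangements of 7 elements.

Use the recurrence D(n) = (n-1)(D(n-1) + D(n-2)) with D(0)=1, D(1)=0.
Building up: D(2)=1, D(3)=2, D(4)=9, D(5)=44, D(6)=265.
D(7) = 6 x (D(6) + D(5)) = 6 x (265 + 44).

Final answer: D(7) = 1854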